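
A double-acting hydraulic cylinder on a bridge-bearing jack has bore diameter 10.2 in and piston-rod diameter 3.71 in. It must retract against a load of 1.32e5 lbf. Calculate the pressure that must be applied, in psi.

P ≈ 1860 psi

Rod-side annular area A_ann = π/4 × (10.2² − 3.71²) = 70.90 in^2
Retraction: pressure acts on the annular area.
P = F / A = 1.32e5 lbf / A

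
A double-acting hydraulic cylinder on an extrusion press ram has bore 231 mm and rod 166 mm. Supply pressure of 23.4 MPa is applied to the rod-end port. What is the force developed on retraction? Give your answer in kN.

F ≈ 474 kN

Rod-side annular area A_ann = π/4 × (231² − 166²) = 20270 mm^2
On retraction the pressure acts on the annular area (bore minus rod).
F = P × A_ann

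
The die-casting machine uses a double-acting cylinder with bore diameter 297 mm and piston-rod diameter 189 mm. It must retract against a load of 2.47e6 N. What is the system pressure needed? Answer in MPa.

P ≈ 59.9 MPa

Rod-side annular area A_ann = π/4 × (297² − 189²) = 41220 mm^2
Retraction: pressure acts on the annular area.
P = F / A = 2.47e6 N / A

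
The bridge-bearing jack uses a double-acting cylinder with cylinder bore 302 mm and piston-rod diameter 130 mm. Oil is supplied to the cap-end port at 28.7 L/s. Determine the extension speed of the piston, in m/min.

Cap-side area A_cap = π/4 × (302 mm)² = 71630 mm^2
v = Q / A

v ≈ 24.0 m/min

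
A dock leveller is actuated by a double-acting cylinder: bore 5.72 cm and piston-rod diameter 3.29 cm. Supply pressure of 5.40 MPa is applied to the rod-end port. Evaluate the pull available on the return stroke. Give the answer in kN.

Rod-side annular area A_ann = π/4 × (5.72² − 3.29²) = 17.20 cm^2
On retraction the pressure acts on the annular area (bore minus rod).
F = P × A_ann

F ≈ 9.29 kN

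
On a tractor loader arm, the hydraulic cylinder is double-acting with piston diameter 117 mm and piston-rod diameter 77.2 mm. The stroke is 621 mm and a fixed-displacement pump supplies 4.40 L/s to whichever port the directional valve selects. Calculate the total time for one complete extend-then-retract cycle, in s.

Cap-side area A_cap = π/4 × (117 mm)² = 10750 mm^2
Rod-side annular area A_ann = π/4 × (117² − 77.2²) = 6070 mm^2
t_ext = A_cap·L/Q = 1.517 s
t_ret = A_ann·L/Q = 0.8568 s
t_cycle = t_ext + t_ret

t ≈ 2.37 s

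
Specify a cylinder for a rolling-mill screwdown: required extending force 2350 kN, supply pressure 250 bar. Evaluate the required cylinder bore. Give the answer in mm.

D ≈ 346 mm

Extension force acts on the full piston face: F = P × (π/4)D².
D = √(4F / (πP)) = √(4 × 2350 kN / (π × 250 bar))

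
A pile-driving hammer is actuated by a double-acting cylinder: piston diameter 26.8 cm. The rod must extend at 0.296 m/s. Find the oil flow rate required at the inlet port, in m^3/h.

Cap-side area A_cap = π/4 × (26.8 cm)² = 564.1 cm^2
Q = A × v

Q ≈ 60.1 m^3/h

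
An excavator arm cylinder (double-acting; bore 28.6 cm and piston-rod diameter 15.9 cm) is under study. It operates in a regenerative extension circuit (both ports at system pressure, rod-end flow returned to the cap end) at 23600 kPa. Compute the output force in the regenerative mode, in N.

F ≈ 4.69e5 N

With equal pressure on both faces, forces on the annular region cancel; the net push is pressure × rod cross-section.
Rod cross-section A_rod = π/4 × (15.9 cm)² = 198.6 cm^2
F = P × A_rod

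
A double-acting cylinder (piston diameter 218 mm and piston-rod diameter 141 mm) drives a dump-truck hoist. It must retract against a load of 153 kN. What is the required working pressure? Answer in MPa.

Rod-side annular area A_ann = π/4 × (218² − 141²) = 21710 mm^2
Retraction: pressure acts on the annular area.
P = F / A = 153 kN / A

P ≈ 7.05 MPa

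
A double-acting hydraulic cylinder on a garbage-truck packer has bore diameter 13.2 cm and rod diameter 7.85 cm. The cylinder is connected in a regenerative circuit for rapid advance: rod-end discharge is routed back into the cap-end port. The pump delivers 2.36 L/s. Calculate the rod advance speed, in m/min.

In regeneration the rod-end outflow joins the pump flow into the cap end, so the net volume the pump must supply per unit advance equals the rod cross-section area.
Rod cross-section A_rod = π/4 × (7.85 cm)² = 48.40 cm^2
v = Q_pump / A_rod

v ≈ 29.3 m/min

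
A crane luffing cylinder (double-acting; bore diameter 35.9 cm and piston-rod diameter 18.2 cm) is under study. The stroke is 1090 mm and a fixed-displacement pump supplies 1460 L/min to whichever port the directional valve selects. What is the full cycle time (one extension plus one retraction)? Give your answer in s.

Cap-side area A_cap = π/4 × (35.9 cm)² = 1012 cm^2
Rod-side annular area A_ann = π/4 × (35.9² − 18.2²) = 752.1 cm^2
t_ext = A_cap·L/Q = 4.534 s
t_ret = A_ann·L/Q = 3.369 s
t_cycle = t_ext + t_ret

t ≈ 7.90 s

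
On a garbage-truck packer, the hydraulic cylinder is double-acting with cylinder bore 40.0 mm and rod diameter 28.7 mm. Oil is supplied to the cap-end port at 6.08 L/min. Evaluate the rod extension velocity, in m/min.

Cap-side area A_cap = π/4 × (40.0 mm)² = 1257 mm^2
v = Q / A

v ≈ 4.84 m/min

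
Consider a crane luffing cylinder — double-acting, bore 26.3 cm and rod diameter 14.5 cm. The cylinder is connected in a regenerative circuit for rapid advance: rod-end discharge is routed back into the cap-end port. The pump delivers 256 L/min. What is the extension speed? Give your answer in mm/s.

v ≈ 258 mm/s

In regeneration the rod-end outflow joins the pump flow into the cap end, so the net volume the pump must supply per unit advance equals the rod cross-section area.
Rod cross-section A_rod = π/4 × (14.5 cm)² = 165.1 cm^2
v = Q_pump / A_rod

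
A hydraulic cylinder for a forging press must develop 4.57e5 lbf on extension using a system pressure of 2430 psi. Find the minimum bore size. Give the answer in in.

D ≈ 15.5 in

Extension force acts on the full piston face: F = P × (π/4)D².
D = √(4F / (πP)) = √(4 × 4.57e5 lbf / (π × 2430 psi))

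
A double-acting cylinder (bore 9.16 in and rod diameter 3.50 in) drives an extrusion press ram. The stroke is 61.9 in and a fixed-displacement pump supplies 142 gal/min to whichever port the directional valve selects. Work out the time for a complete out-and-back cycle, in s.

t ≈ 13.8 s

Cap-side area A_cap = π/4 × (9.16 in)² = 65.90 in^2
Rod-side annular area A_ann = π/4 × (9.16² − 3.50²) = 56.28 in^2
t_ext = A_cap·L/Q = 7.461 s
t_ret = A_ann·L/Q = 6.372 s
t_cycle = t_ext + t_ret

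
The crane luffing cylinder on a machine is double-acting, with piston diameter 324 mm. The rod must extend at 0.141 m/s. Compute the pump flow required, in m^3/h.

Cap-side area A_cap = π/4 × (324 mm)² = 82450 mm^2
Q = A × v

Q ≈ 41.9 m^3/h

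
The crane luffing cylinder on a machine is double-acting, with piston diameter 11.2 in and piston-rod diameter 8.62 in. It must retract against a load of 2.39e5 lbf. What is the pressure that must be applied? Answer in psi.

P ≈ 5950 psi

Rod-side annular area A_ann = π/4 × (11.2² − 8.62²) = 40.16 in^2
Retraction: pressure acts on the annular area.
P = F / A = 2.39e5 lbf / A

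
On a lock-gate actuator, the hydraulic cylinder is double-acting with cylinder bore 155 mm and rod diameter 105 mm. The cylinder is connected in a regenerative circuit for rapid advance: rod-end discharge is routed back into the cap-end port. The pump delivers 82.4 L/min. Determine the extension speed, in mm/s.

In regeneration the rod-end outflow joins the pump flow into the cap end, so the net volume the pump must supply per unit advance equals the rod cross-section area.
Rod cross-section A_rod = π/4 × (105 mm)² = 8659 mm^2
v = Q_pump / A_rod

v ≈ 159 mm/s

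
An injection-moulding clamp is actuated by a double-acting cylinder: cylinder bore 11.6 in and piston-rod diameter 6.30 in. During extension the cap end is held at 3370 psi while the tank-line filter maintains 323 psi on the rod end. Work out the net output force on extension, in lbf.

F ≈ 3.32e5 lbf

Cap-side area A_cap = π/4 × (11.6 in)² = 105.7 in^2
Rod-side annular area A_ann = π/4 × (11.6² − 6.30²) = 74.51 in^2
Net thrust = P_cap·A_cap − P_rod·A_ann = 3.562e5 lbf − 24070 lbf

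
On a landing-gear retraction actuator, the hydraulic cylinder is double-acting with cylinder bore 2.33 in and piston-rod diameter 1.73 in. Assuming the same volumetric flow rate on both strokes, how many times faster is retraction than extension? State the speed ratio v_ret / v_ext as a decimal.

Cap-side area A_cap = π/4 × (2.33 in)² = 4.264 in^2
Rod-side annular area A_ann = π/4 × (2.33² − 1.73²) = 1.913 in^2
For equal Q, v ∝ 1/A, so v_ret/v_ext = A_cap/A_ann.

v_ret/v_ext ≈ 2.23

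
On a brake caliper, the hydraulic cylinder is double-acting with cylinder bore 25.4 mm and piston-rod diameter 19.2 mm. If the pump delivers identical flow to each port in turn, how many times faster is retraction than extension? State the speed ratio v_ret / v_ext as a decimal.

v_ret/v_ext ≈ 2.33

Cap-side area A_cap = π/4 × (25.4 mm)² = 506.7 mm^2
Rod-side annular area A_ann = π/4 × (25.4² − 19.2²) = 217.2 mm^2
For equal Q, v ∝ 1/A, so v_ret/v_ext = A_cap/A_ann.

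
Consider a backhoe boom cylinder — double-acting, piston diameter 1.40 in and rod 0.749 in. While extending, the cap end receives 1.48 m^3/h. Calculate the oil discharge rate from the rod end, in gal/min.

Cap-side area A_cap = π/4 × (1.40 in)² = 1.539 in^2
Rod-side annular area A_ann = π/4 × (1.40² − 0.749²) = 1.099 in^2
Piston speed v = Q_in/A_cap; rod-end outflow Q_out = v × A_ann = Q_in × A_ann/A_cap.

Q_out ≈ 4.65 gal/min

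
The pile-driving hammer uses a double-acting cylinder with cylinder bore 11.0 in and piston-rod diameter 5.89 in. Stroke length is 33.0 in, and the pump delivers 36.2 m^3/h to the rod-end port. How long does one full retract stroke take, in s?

t ≈ 3.65 s

Rod-side annular area A_ann = π/4 × (11.0² − 5.89²) = 67.79 in^2
Swept volume V = A × L; t = V / Q = A·L / Q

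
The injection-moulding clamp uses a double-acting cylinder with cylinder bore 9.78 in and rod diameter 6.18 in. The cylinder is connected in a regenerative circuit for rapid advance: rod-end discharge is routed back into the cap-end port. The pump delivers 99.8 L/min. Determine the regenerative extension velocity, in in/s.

v ≈ 3.38 in/s

In regeneration the rod-end outflow joins the pump flow into the cap end, so the net volume the pump must supply per unit advance equals the rod cross-section area.
Rod cross-section A_rod = π/4 × (6.18 in)² = 30.00 in^2
v = Q_pump / A_rod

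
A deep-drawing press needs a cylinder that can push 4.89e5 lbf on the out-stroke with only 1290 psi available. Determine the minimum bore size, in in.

Extension force acts on the full piston face: F = P × (π/4)D².
D = √(4F / (πP)) = √(4 × 4.89e5 lbf / (π × 1290 psi))

D ≈ 22.0 in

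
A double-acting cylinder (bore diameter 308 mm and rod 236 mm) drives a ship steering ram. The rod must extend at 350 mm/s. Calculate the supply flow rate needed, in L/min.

Cap-side area A_cap = π/4 × (308 mm)² = 74510 mm^2
Q = A × v

Q ≈ 1560 L/min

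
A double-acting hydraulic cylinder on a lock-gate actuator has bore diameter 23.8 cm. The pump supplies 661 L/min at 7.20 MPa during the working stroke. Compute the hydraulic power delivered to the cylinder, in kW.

Hydraulic power = P × Q

W ≈ 79.3 kW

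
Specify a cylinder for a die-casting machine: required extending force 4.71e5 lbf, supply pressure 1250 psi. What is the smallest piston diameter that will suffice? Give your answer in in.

D ≈ 21.9 in

Extension force acts on the full piston face: F = P × (π/4)D².
D = √(4F / (πP)) = √(4 × 4.71e5 lbf / (π × 1250 psi))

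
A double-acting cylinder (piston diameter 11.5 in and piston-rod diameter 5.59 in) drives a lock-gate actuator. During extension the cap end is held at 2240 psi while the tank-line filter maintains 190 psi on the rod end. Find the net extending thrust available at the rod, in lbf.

Cap-side area A_cap = π/4 × (11.5 in)² = 103.9 in^2
Rod-side annular area A_ann = π/4 × (11.5² − 5.59²) = 79.33 in^2
Net thrust = P_cap·A_cap − P_rod·A_ann = 2.327e5 lbf − 15070 lbf

F ≈ 2.18e5 lbf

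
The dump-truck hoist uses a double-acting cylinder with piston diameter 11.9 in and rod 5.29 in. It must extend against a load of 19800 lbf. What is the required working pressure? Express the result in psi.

P ≈ 178 psi

Cap-side area A_cap = π/4 × (11.9 in)² = 111.2 in^2
P = F / A = 19800 lbf / A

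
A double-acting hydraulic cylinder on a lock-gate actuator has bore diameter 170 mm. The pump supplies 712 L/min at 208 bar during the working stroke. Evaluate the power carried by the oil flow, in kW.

Hydraulic power = P × Q

W ≈ 247 kW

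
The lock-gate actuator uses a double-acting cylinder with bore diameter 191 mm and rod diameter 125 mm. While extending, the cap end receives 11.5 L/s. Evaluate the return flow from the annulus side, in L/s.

Cap-side area A_cap = π/4 × (191 mm)² = 28650 mm^2
Rod-side annular area A_ann = π/4 × (191² − 125²) = 16380 mm^2
Piston speed v = Q_in/A_cap; rod-end outflow Q_out = v × A_ann = Q_in × A_ann/A_cap.

Q_out ≈ 6.57 L/s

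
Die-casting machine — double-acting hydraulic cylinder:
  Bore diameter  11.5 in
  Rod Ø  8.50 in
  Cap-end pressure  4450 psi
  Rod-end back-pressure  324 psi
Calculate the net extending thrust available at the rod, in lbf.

F ≈ 4.47e5 lbf

Cap-side area A_cap = π/4 × (11.5 in)² = 103.9 in^2
Rod-side annular area A_ann = π/4 × (11.5² − 8.50²) = 47.12 in^2
Net thrust = P_cap·A_cap − P_rod·A_ann = 4.622e5 lbf − 15270 lbf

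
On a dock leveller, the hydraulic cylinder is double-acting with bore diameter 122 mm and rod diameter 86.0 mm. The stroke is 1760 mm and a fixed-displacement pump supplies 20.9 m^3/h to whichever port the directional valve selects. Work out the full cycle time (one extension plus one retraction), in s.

Cap-side area A_cap = π/4 × (122 mm)² = 11690 mm^2
Rod-side annular area A_ann = π/4 × (122² − 86.0²) = 5881 mm^2
t_ext = A_cap·L/Q = 3.544 s
t_ret = A_ann·L/Q = 1.783 s
t_cycle = t_ext + t_ret

t ≈ 5.33 s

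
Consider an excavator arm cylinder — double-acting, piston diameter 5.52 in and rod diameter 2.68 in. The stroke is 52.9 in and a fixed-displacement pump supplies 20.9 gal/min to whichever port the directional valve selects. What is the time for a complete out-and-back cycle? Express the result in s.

Cap-side area A_cap = π/4 × (5.52 in)² = 23.93 in^2
Rod-side annular area A_ann = π/4 × (5.52² − 2.68²) = 18.29 in^2
t_ext = A_cap·L/Q = 15.73 s
t_ret = A_ann·L/Q = 12.02 s
t_cycle = t_ext + t_ret

t ≈ 27.8 s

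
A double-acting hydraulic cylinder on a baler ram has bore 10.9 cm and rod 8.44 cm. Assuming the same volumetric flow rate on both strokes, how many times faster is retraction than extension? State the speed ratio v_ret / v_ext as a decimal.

v_ret/v_ext ≈ 2.50

Cap-side area A_cap = π/4 × (10.9 cm)² = 93.31 cm^2
Rod-side annular area A_ann = π/4 × (10.9² − 8.44²) = 37.37 cm^2
For equal Q, v ∝ 1/A, so v_ret/v_ext = A_cap/A_ann.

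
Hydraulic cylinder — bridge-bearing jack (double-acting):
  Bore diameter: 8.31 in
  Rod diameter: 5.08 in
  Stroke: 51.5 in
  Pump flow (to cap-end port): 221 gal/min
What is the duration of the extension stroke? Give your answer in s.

t ≈ 3.28 s

Cap-side area A_cap = π/4 × (8.31 in)² = 54.24 in^2
Swept volume V = A × L; t = V / Q = A·L / Q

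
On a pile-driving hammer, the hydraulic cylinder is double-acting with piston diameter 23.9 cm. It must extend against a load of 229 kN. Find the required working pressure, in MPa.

P ≈ 5.10 MPa

Cap-side area A_cap = π/4 × (23.9 cm)² = 448.6 cm^2
P = F / A = 229 kN / A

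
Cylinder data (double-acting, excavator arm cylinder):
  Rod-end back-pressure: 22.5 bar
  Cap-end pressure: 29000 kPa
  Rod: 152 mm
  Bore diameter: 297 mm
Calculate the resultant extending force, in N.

Cap-side area A_cap = π/4 × (297 mm)² = 69280 mm^2
Rod-side annular area A_ann = π/4 × (297² − 152²) = 51130 mm^2
Net thrust = P_cap·A_cap − P_rod·A_ann = 2.009e6 N − 1.151e5 N

F ≈ 1.89e6 N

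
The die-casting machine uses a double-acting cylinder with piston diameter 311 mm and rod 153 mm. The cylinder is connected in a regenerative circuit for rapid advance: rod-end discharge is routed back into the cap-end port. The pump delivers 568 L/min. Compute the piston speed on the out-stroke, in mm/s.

In regeneration the rod-end outflow joins the pump flow into the cap end, so the net volume the pump must supply per unit advance equals the rod cross-section area.
Rod cross-section A_rod = π/4 × (153 mm)² = 18390 mm^2
v = Q_pump / A_rod

v ≈ 515 mm/s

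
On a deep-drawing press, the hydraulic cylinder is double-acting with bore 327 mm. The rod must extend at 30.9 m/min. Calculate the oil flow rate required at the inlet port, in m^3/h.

Cap-side area A_cap = π/4 × (327 mm)² = 83980 mm^2
Q = A × v

Q ≈ 156 m^3/h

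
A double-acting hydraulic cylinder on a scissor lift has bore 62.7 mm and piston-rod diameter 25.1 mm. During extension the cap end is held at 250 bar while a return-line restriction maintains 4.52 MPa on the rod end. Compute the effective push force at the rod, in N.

F ≈ 65500 N

Cap-side area A_cap = π/4 × (62.7 mm)² = 3088 mm^2
Rod-side annular area A_ann = π/4 × (62.7² − 25.1²) = 2593 mm^2
Net thrust = P_cap·A_cap − P_rod·A_ann = 77190 N − 11720 N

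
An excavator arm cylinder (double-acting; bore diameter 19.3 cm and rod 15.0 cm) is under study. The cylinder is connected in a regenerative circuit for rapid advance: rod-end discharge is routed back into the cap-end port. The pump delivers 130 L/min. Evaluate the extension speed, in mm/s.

In regeneration the rod-end outflow joins the pump flow into the cap end, so the net volume the pump must supply per unit advance equals the rod cross-section area.
Rod cross-section A_rod = π/4 × (15.0 cm)² = 176.7 cm^2
v = Q_pump / A_rod

v ≈ 123 mm/s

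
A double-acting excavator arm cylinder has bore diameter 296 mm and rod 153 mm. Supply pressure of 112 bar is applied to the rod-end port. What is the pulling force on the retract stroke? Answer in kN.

F ≈ 565 kN

Rod-side annular area A_ann = π/4 × (296² − 153²) = 50430 mm^2
On retraction the pressure acts on the annular area (bore minus rod).
F = P × A_ann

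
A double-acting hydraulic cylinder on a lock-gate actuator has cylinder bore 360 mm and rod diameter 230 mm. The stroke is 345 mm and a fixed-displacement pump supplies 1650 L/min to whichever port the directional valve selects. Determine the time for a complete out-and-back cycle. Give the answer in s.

Cap-side area A_cap = π/4 × (360 mm)² = 1.018e5 mm^2
Rod-side annular area A_ann = π/4 × (360² − 230²) = 60240 mm^2
t_ext = A_cap·L/Q = 1.277 s
t_ret = A_ann·L/Q = 0.7557 s
t_cycle = t_ext + t_ret

t ≈ 2.03 s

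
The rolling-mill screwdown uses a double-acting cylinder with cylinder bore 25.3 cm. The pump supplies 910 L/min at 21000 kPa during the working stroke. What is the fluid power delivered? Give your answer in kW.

W ≈ 318 kW

Hydraulic power = P × Q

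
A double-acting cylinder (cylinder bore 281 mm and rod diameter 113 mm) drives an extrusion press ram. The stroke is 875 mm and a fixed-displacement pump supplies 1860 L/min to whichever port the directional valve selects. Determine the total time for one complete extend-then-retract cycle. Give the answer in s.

t ≈ 3.22 s

Cap-side area A_cap = π/4 × (281 mm)² = 62020 mm^2
Rod-side annular area A_ann = π/4 × (281² − 113²) = 51990 mm^2
t_ext = A_cap·L/Q = 1.750 s
t_ret = A_ann·L/Q = 1.467 s
t_cycle = t_ext + t_ret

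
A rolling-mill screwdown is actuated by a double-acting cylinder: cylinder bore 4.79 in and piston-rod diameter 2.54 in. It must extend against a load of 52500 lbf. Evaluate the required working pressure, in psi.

Cap-side area A_cap = π/4 × (4.79 in)² = 18.02 in^2
P = F / A = 52500 lbf / A

P ≈ 2910 psi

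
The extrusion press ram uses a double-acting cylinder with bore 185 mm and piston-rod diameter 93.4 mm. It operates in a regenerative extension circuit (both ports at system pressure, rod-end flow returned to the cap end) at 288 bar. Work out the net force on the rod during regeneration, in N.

With equal pressure on both faces, forces on the annular region cancel; the net push is pressure × rod cross-section.
Rod cross-section A_rod = π/4 × (93.4 mm)² = 6851 mm^2
F = P × A_rod

F ≈ 1.97e5 N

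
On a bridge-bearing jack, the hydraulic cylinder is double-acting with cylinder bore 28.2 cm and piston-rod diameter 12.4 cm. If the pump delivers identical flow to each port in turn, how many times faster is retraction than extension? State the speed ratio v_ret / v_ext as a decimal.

Cap-side area A_cap = π/4 × (28.2 cm)² = 624.6 cm^2
Rod-side annular area A_ann = π/4 × (28.2² − 12.4²) = 503.8 cm^2
For equal Q, v ∝ 1/A, so v_ret/v_ext = A_cap/A_ann.

v_ret/v_ext ≈ 1.24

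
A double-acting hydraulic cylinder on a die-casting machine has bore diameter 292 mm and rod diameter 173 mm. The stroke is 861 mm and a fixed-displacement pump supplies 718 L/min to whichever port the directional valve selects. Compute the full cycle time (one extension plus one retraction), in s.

t ≈ 7.95 s

Cap-side area A_cap = π/4 × (292 mm)² = 66970 mm^2
Rod-side annular area A_ann = π/4 × (292² − 173²) = 43460 mm^2
t_ext = A_cap·L/Q = 4.818 s
t_ret = A_ann·L/Q = 3.127 s
t_cycle = t_ext + t_ret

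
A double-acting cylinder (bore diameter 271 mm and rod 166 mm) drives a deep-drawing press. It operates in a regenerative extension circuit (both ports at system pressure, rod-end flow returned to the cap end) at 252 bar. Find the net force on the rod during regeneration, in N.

F ≈ 5.45e5 N

With equal pressure on both faces, forces on the annular region cancel; the net push is pressure × rod cross-section.
Rod cross-section A_rod = π/4 × (166 mm)² = 21640 mm^2
F = P × A_rod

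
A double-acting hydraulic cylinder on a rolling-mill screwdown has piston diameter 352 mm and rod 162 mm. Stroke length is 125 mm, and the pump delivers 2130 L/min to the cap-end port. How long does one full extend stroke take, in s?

t ≈ 0.343 s

Cap-side area A_cap = π/4 × (352 mm)² = 97310 mm^2
Swept volume V = A × L; t = V / Q = A·L / Q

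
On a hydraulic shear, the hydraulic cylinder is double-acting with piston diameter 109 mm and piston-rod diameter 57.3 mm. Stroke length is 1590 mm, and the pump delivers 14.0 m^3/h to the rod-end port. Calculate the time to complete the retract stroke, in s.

t ≈ 2.76 s

Rod-side annular area A_ann = π/4 × (109² − 57.3²) = 6753 mm^2
Swept volume V = A × L; t = V / Q = A·L / Q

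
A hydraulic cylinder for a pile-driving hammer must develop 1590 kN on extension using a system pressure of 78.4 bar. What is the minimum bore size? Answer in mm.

Extension force acts on the full piston face: F = P × (π/4)D².
D = √(4F / (πP)) = √(4 × 1590 kN / (π × 78.4 bar))

D ≈ 508 mm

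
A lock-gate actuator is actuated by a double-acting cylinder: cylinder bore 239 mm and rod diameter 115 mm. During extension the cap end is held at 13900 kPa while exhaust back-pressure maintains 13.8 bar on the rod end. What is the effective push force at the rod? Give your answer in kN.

F ≈ 576 kN

Cap-side area A_cap = π/4 × (239 mm)² = 44860 mm^2
Rod-side annular area A_ann = π/4 × (239² − 115²) = 34480 mm^2
Net thrust = P_cap·A_cap − P_rod·A_ann = 623.6 kN − 47.58 kN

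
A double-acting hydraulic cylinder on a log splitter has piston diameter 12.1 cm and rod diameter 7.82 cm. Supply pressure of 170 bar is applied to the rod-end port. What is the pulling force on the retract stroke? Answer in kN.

Rod-side annular area A_ann = π/4 × (12.1² − 7.82²) = 66.96 cm^2
On retraction the pressure acts on the annular area (bore minus rod).
F = P × A_ann

F ≈ 114 kN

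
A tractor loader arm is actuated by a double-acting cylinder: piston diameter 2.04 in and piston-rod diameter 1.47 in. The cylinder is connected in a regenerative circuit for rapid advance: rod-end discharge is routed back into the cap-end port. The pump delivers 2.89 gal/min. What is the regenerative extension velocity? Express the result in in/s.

In regeneration the rod-end outflow joins the pump flow into the cap end, so the net volume the pump must supply per unit advance equals the rod cross-section area.
Rod cross-section A_rod = π/4 × (1.47 in)² = 1.697 in^2
v = Q_pump / A_rod

v ≈ 6.56 in/s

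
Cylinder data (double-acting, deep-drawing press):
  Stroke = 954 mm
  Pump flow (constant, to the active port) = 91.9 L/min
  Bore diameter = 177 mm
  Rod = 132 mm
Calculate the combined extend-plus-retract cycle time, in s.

t ≈ 22.1 s

Cap-side area A_cap = π/4 × (177 mm)² = 24610 mm^2
Rod-side annular area A_ann = π/4 × (177² − 132²) = 10920 mm^2
t_ext = A_cap·L/Q = 15.33 s
t_ret = A_ann·L/Q = 6.802 s
t_cycle = t_ext + t_ret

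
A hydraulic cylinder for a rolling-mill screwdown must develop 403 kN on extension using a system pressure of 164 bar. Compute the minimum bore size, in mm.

D ≈ 177 mm

Extension force acts on the full piston face: F = P × (π/4)D².
D = √(4F / (πP)) = √(4 × 403 kN / (π × 164 bar))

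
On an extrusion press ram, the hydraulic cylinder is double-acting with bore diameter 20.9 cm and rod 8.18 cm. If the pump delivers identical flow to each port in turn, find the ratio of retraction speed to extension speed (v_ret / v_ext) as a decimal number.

v_ret/v_ext ≈ 1.18

Cap-side area A_cap = π/4 × (20.9 cm)² = 343.1 cm^2
Rod-side annular area A_ann = π/4 × (20.9² − 8.18²) = 290.5 cm^2
For equal Q, v ∝ 1/A, so v_ret/v_ext = A_cap/A_ann.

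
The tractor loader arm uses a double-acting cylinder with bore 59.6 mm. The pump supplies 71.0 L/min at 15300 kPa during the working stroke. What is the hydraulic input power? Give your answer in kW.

Hydraulic power = P × Q

W ≈ 18.1 kW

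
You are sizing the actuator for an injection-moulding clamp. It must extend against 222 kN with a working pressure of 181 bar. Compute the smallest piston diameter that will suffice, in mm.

Extension force acts on the full piston face: F = P × (π/4)D².
D = √(4F / (πP)) = √(4 × 222 kN / (π × 181 bar))

D ≈ 125 mm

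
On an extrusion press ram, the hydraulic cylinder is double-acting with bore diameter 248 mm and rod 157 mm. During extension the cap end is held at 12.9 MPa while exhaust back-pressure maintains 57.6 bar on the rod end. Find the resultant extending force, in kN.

F ≈ 456 kN

Cap-side area A_cap = π/4 × (248 mm)² = 48310 mm^2
Rod-side annular area A_ann = π/4 × (248² − 157²) = 28950 mm^2
Net thrust = P_cap·A_cap − P_rod·A_ann = 623.1 kN − 166.7 kN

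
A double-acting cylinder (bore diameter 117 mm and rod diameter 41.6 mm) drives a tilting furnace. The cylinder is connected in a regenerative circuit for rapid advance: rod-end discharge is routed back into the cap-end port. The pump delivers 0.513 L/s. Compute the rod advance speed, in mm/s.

v ≈ 377 mm/s

In regeneration the rod-end outflow joins the pump flow into the cap end, so the net volume the pump must supply per unit advance equals the rod cross-section area.
Rod cross-section A_rod = π/4 × (41.6 mm)² = 1359 mm^2
v = Q_pump / A_rod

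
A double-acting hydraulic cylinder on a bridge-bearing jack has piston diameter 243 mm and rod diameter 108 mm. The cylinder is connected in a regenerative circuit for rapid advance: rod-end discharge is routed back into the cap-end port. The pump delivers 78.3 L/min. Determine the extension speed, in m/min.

In regeneration the rod-end outflow joins the pump flow into the cap end, so the net volume the pump must supply per unit advance equals the rod cross-section area.
Rod cross-section A_rod = π/4 × (108 mm)² = 9161 mm^2
v = Q_pump / A_rod

v ≈ 8.55 m/min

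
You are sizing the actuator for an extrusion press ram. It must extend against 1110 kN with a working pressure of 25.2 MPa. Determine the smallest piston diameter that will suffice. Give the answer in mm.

Extension force acts on the full piston face: F = P × (π/4)D².
D = √(4F / (πP)) = √(4 × 1110 kN / (π × 25.2 MPa))

D ≈ 237 mm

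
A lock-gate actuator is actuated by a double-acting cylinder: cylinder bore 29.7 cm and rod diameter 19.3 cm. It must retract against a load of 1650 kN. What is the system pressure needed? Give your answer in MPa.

Rod-side annular area A_ann = π/4 × (29.7² − 19.3²) = 400.2 cm^2
Retraction: pressure acts on the annular area.
P = F / A = 1650 kN / A

P ≈ 41.2 MPa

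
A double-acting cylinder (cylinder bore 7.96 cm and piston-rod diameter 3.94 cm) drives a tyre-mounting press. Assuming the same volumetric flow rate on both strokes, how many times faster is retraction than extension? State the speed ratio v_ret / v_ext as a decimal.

v_ret/v_ext ≈ 1.32

Cap-side area A_cap = π/4 × (7.96 cm)² = 49.76 cm^2
Rod-side annular area A_ann = π/4 × (7.96² − 3.94²) = 37.57 cm^2
For equal Q, v ∝ 1/A, so v_ret/v_ext = A_cap/A_ann.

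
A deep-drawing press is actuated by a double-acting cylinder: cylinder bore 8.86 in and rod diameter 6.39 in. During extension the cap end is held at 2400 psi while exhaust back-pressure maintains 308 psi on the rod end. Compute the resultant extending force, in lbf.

F ≈ 1.39e5 lbf

Cap-side area A_cap = π/4 × (8.86 in)² = 61.65 in^2
Rod-side annular area A_ann = π/4 × (8.86² − 6.39²) = 29.58 in^2
Net thrust = P_cap·A_cap − P_rod·A_ann = 1.480e5 lbf − 9112 lbf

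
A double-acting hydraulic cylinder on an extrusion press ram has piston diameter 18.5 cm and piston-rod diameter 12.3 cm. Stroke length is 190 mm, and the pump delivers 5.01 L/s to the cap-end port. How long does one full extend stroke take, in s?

t ≈ 1.02 s

Cap-side area A_cap = π/4 × (18.5 cm)² = 268.8 cm^2
Swept volume V = A × L; t = V / Q = A·L / Q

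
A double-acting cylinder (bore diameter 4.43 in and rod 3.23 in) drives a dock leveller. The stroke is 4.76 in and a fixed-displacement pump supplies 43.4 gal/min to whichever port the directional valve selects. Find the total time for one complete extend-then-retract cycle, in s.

Cap-side area A_cap = π/4 × (4.43 in)² = 15.41 in^2
Rod-side annular area A_ann = π/4 × (4.43² − 3.23²) = 7.219 in^2
t_ext = A_cap·L/Q = 0.4391 s
t_ret = A_ann·L/Q = 0.2057 s
t_cycle = t_ext + t_ret

t ≈ 0.645 s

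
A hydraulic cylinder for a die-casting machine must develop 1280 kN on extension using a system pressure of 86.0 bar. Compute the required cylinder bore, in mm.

Extension force acts on the full piston face: F = P × (π/4)D².
D = √(4F / (πP)) = √(4 × 1280 kN / (π × 86.0 bar))

D ≈ 435 mm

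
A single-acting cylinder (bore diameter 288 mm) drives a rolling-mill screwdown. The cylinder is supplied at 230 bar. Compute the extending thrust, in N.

Cap-side area A_cap = π/4 × (288 mm)² = 65140 mm^2
F = P × A_cap = 230 bar × A_cap

F ≈ 1.50e6 N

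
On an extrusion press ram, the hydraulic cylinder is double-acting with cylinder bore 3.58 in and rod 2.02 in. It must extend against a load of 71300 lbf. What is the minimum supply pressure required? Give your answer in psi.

Cap-side area A_cap = π/4 × (3.58 in)² = 10.07 in^2
P = F / A = 71300 lbf / A

P ≈ 7080 psi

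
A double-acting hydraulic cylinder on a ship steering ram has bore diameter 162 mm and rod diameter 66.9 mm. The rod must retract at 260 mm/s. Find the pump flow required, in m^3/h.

Rod-side annular area A_ann = π/4 × (162² − 66.9²) = 17100 mm^2
Q = A × v

Q ≈ 16.0 m^3/h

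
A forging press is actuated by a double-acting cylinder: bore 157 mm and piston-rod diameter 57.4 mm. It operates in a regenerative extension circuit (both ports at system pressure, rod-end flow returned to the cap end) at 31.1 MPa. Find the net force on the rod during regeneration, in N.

With equal pressure on both faces, forces on the annular region cancel; the net push is pressure × rod cross-section.
Rod cross-section A_rod = π/4 × (57.4 mm)² = 2588 mm^2
F = P × A_rod

F ≈ 80500 N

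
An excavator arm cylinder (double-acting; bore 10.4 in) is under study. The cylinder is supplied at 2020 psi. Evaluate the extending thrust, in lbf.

Cap-side area A_cap = π/4 × (10.4 in)² = 84.95 in^2
F = P × A_cap = 2020 psi × A_cap

F ≈ 1.72e5 lbf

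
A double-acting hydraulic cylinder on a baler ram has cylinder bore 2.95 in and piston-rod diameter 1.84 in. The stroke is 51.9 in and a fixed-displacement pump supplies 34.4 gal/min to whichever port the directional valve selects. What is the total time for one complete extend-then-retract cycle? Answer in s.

Cap-side area A_cap = π/4 × (2.95 in)² = 6.835 in^2
Rod-side annular area A_ann = π/4 × (2.95² − 1.84²) = 4.176 in^2
t_ext = A_cap·L/Q = 2.678 s
t_ret = A_ann·L/Q = 1.636 s
t_cycle = t_ext + t_ret

t ≈ 4.31 s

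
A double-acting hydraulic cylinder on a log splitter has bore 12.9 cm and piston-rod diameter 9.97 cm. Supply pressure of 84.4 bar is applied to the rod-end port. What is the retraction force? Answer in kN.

F ≈ 44.4 kN

Rod-side annular area A_ann = π/4 × (12.9² − 9.97²) = 52.63 cm^2
On retraction the pressure acts on the annular area (bore minus rod).
F = P × A_ann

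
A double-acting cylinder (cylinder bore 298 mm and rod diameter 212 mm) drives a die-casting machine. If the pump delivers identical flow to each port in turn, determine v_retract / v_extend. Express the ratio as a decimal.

v_ret/v_ext ≈ 2.02

Cap-side area A_cap = π/4 × (298 mm)² = 69750 mm^2
Rod-side annular area A_ann = π/4 × (298² − 212²) = 34450 mm^2
For equal Q, v ∝ 1/A, so v_ret/v_ext = A_cap/A_ann.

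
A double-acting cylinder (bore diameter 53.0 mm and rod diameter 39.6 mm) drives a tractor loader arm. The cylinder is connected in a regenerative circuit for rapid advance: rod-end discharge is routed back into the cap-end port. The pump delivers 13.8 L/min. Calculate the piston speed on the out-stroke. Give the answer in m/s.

v ≈ 0.187 m/s

In regeneration the rod-end outflow joins the pump flow into the cap end, so the net volume the pump must supply per unit advance equals the rod cross-section area.
Rod cross-section A_rod = π/4 × (39.6 mm)² = 1232 mm^2
v = Q_pump / A_rod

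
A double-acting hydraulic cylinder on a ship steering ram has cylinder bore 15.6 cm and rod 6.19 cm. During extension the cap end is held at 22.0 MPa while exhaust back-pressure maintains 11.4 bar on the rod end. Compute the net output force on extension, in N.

F ≈ 4.02e5 N

Cap-side area A_cap = π/4 × (15.6 cm)² = 191.1 cm^2
Rod-side annular area A_ann = π/4 × (15.6² − 6.19²) = 161.0 cm^2
Net thrust = P_cap·A_cap − P_rod·A_ann = 4.205e5 N − 18360 N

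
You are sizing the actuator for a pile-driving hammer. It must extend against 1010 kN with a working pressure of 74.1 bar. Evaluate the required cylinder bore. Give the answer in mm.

D ≈ 417 mm

Extension force acts on the full piston face: F = P × (π/4)D².
D = √(4F / (πP)) = √(4 × 1010 kN / (π × 74.1 bar))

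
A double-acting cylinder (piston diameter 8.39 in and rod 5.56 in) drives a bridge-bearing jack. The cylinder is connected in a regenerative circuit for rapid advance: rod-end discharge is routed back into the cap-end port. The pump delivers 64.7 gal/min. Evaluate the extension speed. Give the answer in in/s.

v ≈ 10.3 in/s

In regeneration the rod-end outflow joins the pump flow into the cap end, so the net volume the pump must supply per unit advance equals the rod cross-section area.
Rod cross-section A_rod = π/4 × (5.56 in)² = 24.28 in^2
v = Q_pump / A_rod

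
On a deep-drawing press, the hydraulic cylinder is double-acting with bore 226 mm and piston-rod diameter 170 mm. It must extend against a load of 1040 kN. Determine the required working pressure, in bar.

P ≈ 259 bar

Cap-side area A_cap = π/4 × (226 mm)² = 40110 mm^2
P = F / A = 1040 kN / A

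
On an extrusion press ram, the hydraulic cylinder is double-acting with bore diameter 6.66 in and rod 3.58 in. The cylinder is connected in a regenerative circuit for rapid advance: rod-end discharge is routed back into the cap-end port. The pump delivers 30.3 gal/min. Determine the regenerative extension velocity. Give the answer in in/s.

In regeneration the rod-end outflow joins the pump flow into the cap end, so the net volume the pump must supply per unit advance equals the rod cross-section area.
Rod cross-section A_rod = π/4 × (3.58 in)² = 10.07 in^2
v = Q_pump / A_rod

v ≈ 11.6 in/s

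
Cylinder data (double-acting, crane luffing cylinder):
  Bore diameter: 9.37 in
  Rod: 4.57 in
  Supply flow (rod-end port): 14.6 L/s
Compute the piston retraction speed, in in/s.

v ≈ 17.0 in/s

Rod-side annular area A_ann = π/4 × (9.37² − 4.57²) = 52.55 in^2
Flow into the rod-end port fills the annular volume.
v = Q / A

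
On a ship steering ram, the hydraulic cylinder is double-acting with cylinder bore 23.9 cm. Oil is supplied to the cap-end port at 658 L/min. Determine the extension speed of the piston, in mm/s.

Cap-side area A_cap = π/4 × (23.9 cm)² = 448.6 cm^2
v = Q / A

v ≈ 244 mm/s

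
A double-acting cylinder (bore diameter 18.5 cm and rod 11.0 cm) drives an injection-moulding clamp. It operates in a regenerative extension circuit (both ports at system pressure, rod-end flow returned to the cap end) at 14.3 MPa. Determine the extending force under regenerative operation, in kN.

F ≈ 136 kN

With equal pressure on both faces, forces on the annular region cancel; the net push is pressure × rod cross-section.
Rod cross-section A_rod = π/4 × (11.0 cm)² = 95.03 cm^2
F = P × A_rod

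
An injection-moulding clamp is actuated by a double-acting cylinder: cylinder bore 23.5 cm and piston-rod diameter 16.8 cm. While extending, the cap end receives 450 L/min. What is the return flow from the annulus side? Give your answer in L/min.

Cap-side area A_cap = π/4 × (23.5 cm)² = 433.7 cm^2
Rod-side annular area A_ann = π/4 × (23.5² − 16.8²) = 212.1 cm^2
Piston speed v = Q_in/A_cap; rod-end outflow Q_out = v × A_ann = Q_in × A_ann/A_cap.

Q_out ≈ 220 L/min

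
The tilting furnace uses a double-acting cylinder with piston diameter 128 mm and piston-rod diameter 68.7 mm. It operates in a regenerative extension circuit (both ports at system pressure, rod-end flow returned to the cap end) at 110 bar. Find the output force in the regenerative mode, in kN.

F ≈ 40.8 kN

With equal pressure on both faces, forces on the annular region cancel; the net push is pressure × rod cross-section.
Rod cross-section A_rod = π/4 × (68.7 mm)² = 3707 mm^2
F = P × A_rod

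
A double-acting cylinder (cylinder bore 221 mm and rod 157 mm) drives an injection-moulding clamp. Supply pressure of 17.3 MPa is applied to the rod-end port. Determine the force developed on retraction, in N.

Rod-side annular area A_ann = π/4 × (221² − 157²) = 19000 mm^2
On retraction the pressure acts on the annular area (bore minus rod).
F = P × A_ann

F ≈ 3.29e5 N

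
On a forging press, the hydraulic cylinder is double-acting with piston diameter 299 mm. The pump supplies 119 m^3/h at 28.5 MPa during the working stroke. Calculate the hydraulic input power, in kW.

W ≈ 942 kW

Hydraulic power = P × Q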